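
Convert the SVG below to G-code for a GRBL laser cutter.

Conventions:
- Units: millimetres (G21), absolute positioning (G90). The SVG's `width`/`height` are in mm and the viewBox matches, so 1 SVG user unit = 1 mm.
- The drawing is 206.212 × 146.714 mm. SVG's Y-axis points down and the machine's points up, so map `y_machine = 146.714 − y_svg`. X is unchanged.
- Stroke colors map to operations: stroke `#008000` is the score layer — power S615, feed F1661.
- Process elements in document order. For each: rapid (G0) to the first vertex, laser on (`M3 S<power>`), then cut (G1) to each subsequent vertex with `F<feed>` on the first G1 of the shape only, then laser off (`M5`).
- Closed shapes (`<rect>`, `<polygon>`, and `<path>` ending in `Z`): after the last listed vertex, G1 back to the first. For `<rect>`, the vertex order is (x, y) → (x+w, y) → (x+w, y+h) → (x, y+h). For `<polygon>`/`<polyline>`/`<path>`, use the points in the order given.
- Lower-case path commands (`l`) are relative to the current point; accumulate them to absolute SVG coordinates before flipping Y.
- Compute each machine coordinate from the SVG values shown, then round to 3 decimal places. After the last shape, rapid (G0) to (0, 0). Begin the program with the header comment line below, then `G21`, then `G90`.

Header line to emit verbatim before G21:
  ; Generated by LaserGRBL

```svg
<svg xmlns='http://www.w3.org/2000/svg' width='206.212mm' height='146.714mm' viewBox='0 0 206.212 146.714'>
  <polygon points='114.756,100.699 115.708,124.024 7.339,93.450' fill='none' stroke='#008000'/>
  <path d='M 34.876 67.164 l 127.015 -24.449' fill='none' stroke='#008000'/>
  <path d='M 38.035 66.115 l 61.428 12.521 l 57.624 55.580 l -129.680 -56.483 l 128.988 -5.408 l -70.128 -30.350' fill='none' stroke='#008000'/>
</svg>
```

1 u = 1 mm; y_m = 146.714 − y.

[1] `<polygon>` closed polygon, #008000→score S615 F1661: (114.756,46.015) → (115.708,22.690) → (7.339,53.264) → (114.756,46.015) (closed)

[2] `<path>` line segment, #008000→score S615 F1661: (34.876,79.550) → (161.891,103.999)

[3] `<path>` open polyline, #008000→score S615 F1661: (38.035,80.599) → (99.463,68.078) → (157.087,12.498) → (27.407,68.981) → (156.395,74.389) → (86.267,104.739)

; Generated by LaserGRBL
G21
G90
G0 X114.756 Y46.015
M3 S615
G1 X115.708 Y22.690 F1661
G1 X7.339 Y53.264
G1 X114.756 Y46.015
M5
G0 X34.876 Y79.550
M3 S615
G1 X161.891 Y103.999 F1661
M5
G0 X38.035 Y80.599
M3 S615
G1 X99.463 Y68.078 F1661
G1 X157.087 Y12.498
G1 X27.407 Y68.981
G1 X156.395 Y74.389
G1 X86.267 Y104.739
M5
G0 X0.000 Y0.000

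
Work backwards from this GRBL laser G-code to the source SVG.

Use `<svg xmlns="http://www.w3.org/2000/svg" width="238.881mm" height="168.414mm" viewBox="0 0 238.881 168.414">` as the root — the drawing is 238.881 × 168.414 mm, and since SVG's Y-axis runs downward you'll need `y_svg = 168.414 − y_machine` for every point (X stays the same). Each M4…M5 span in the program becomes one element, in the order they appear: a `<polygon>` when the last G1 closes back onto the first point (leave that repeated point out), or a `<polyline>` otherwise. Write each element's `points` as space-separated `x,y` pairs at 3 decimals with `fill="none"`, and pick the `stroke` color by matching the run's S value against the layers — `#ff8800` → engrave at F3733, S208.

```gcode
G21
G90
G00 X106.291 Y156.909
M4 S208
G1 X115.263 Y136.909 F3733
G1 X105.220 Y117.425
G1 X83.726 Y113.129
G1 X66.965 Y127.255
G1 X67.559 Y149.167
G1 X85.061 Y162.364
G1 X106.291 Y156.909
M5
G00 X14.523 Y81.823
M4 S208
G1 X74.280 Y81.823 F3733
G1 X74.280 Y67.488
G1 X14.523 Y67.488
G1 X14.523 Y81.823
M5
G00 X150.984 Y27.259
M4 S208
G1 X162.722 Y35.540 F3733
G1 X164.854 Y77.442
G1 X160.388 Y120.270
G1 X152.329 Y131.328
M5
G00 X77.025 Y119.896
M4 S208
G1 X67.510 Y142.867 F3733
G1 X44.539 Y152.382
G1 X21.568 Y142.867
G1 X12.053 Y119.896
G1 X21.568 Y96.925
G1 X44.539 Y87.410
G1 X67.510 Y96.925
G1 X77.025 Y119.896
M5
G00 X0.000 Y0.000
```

y_svg = 168.414 − y_m. Every run uses S208, so all elements get stroke `#ff8800` (engrave).

[1] closed run; points: 106.291,11.505 115.263,31.505 105.220,50.989 83.726,55.285 66.965,41.159 67.559,19.247 85.061,6.050

[2] closed run; points: 14.523,86.591 74.280,86.591 74.280,100.926 14.523,100.926

[3] open run; points: 150.984,141.155 162.722,132.874 164.854,90.972 160.388,48.144 152.329,37.086

[4] closed run; points: 77.025,48.518 67.510,25.547 44.539,16.032 21.568,25.547 12.053,48.518 21.568,71.489 44.539,81.004 67.510,71.489

<svg xmlns="http://www.w3.org/2000/svg" width="238.881mm" height="168.414mm" viewBox="0 0 238.881 168.414">
  <polygon points="106.291,11.505 115.263,31.505 105.220,50.989 83.726,55.285 66.965,41.159 67.559,19.247 85.061,6.050" fill="none" stroke="#ff8800"/>
  <polygon points="14.523,86.591 74.280,86.591 74.280,100.926 14.523,100.926" fill="none" stroke="#ff8800"/>
  <polyline points="150.984,141.155 162.722,132.874 164.854,90.972 160.388,48.144 152.329,37.086" fill="none" stroke="#ff8800"/>
  <polygon points="77.025,48.518 67.510,25.547 44.539,16.032 21.568,25.547 12.053,48.518 21.568,71.489 44.539,81.004 67.510,71.489" fill="none" stroke="#ff8800"/>
</svg>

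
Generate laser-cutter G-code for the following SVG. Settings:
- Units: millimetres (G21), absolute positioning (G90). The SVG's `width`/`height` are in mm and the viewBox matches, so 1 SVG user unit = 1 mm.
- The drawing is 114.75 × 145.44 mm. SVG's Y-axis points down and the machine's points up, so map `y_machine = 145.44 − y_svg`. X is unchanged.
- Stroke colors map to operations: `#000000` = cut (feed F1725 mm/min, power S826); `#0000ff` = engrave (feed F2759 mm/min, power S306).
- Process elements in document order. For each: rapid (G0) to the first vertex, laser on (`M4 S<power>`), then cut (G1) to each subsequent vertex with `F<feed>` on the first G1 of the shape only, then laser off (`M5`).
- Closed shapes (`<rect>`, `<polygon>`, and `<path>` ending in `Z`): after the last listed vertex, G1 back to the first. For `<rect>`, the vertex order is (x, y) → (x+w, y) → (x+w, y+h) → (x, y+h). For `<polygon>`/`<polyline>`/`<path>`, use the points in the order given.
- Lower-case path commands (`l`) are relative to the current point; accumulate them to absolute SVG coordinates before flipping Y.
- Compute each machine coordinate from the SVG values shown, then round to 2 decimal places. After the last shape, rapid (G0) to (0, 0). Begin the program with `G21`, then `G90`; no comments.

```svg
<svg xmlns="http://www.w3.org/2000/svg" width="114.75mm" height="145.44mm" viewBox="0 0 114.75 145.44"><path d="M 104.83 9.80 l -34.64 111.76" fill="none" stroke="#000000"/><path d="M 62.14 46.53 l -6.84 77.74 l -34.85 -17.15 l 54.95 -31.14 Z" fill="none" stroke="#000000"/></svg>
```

Since the viewBox matches the mm dimensions, user units are millimetres directly. The only transform is the Y-flip y_m = 145.44 − y_svg.

Shape 1 is a line segment drawn with `<path>`. Its stroke #000000 means cut at S826, F1725. After flipping Y the toolpath is (104.83,135.64) → (70.19,23.88).

Shape 2 is a closed polygon drawn with `<path>`. Its stroke #000000 means cut at S826, F1725. After flipping Y the toolpath is (62.14,98.91) → (55.30,21.17) → (20.45,38.32) → (75.40,69.46) → (62.14,98.91), returning to the start.

G21
G90
G0 X104.83 Y135.64
M4 S826
G1 X70.19 Y23.88 F1725
M5
G0 X62.14 Y98.91
M4 S826
G1 X55.30 Y21.17 F1725
G1 X20.45 Y38.32
G1 X75.40 Y69.46
G1 X62.14 Y98.91
M5
G0 X0.00 Y0.00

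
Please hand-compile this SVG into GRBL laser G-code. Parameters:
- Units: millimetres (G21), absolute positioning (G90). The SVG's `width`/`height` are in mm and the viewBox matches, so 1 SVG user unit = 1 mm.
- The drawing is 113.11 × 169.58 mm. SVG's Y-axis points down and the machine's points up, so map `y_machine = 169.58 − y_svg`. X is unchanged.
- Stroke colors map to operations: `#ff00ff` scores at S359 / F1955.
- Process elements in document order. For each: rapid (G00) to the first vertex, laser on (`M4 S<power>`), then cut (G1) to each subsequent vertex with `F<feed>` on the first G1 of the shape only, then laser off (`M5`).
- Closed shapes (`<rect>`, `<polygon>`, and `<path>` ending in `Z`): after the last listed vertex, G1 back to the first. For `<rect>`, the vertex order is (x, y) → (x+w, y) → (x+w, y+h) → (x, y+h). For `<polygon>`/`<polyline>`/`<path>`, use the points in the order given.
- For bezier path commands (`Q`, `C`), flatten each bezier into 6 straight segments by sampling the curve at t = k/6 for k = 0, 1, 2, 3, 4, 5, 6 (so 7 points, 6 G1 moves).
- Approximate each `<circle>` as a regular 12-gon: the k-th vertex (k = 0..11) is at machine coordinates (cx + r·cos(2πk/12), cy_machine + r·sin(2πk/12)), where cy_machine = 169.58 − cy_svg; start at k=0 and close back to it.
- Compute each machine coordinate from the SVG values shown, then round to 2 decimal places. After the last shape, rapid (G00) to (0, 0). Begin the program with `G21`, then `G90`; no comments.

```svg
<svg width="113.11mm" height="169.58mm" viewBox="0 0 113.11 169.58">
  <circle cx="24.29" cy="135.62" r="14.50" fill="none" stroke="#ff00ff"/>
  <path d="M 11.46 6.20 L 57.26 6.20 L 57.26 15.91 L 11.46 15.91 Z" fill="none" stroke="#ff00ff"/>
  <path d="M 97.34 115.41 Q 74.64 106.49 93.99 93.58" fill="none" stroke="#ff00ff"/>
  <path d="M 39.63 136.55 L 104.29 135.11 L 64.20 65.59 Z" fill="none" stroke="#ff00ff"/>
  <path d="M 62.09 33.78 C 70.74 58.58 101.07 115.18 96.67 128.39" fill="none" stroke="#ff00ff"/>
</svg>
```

G21
G90
G00 X38.79 Y33.96
M4 S359
G1 X36.85 Y41.21 F1955
G1 X31.54 Y46.52
G1 X24.29 Y48.46
G1 X17.04 Y46.52
G1 X11.73 Y41.21
G1 X9.79 Y33.96
G1 X11.73 Y26.71
G1 X17.04 Y21.40
G1 X24.29 Y19.46
G1 X31.54 Y21.40
G1 X36.85 Y26.71
G1 X38.79 Y33.96
M5
G00 X11.46 Y163.38
M4 S359
G1 X57.26 Y163.38 F1955
G1 X57.26 Y153.67
G1 X11.46 Y153.67
G1 X11.46 Y163.38
M5
G00 X97.34 Y54.17
M4 S359
G1 X90.94 Y57.25 F1955
G1 X86.88 Y60.56
G1 X85.15 Y64.09
G1 X85.76 Y67.84
G1 X88.71 Y71.81
G1 X93.99 Y76.00
M5
G00 X39.63 Y33.03
M4 S359
G1 X104.29 Y34.47 F1955
G1 X64.20 Y103.99
G1 X39.63 Y33.03
M5
G00 X62.09 Y135.80
M4 S359
G1 X67.96 Y121.10 F1955
G1 X75.88 Y103.18
G1 X84.27 Y84.15
G1 X91.58 Y66.08
G1 X96.24 Y51.06
G1 X96.67 Y41.19
M5
G00 X0.00 Y0.00

viewBox `0 0 113.11 169.58` with mm width/height → 1 unit = 1 mm. Flip: y_m = 169.58 − y_svg.

**Shape 1** — `<circle>` circle, stroke `#ff00ff` → score (S359, F1955). Machine vertices: (38.79,33.96) → (36.85,41.21) → (31.54,46.52) → (24.29,48.46) → (17.04,46.52) → (11.73,41.21) → (9.79,33.96) → (11.73,26.71) → (17.04,21.40) → (24.29,19.46) → (31.54,21.40) → (36.85,26.71) → (38.79,33.96). Closed: final G1 returns to the first vertex.

**Shape 2** — `<path>` rectangle, stroke `#ff00ff` → score (S359, F1955). Machine vertices: (11.46,163.38) → (57.26,163.38) → (57.26,153.67) → (11.46,153.67) → (11.46,163.38). Closed: final G1 returns to the first vertex.

**Shape 3** — `<path>` quadratic bezier, stroke `#ff00ff` → score (S359, F1955). Control points (SVG): P0=(97.34,115.41), P1=(74.64,106.49), P2=(93.99,93.58); sampled at t=k/6. Machine vertices: (97.34,54.17) → (90.94,57.25) → (86.88,60.56) → (85.15,64.09) → (85.76,67.84) → (88.71,71.81) → (93.99,76.00). Open path.

**Shape 4** — `<path>` closed polygon, stroke `#ff00ff` → score (S359, F1955). Machine vertices: (39.63,33.03) → (104.29,34.47) → (64.20,103.99) → (39.63,33.03). Closed: final G1 returns to the first vertex.

**Shape 5** — `<path>` cubic bezier, stroke `#ff00ff` → score (S359, F1955). Control points (SVG): P0=(62.09,33.78), P1=(70.74,58.58), P2=(101.07,115.18), P3=(96.67,128.39); sampled at t=k/6. Machine vertices: (62.09,135.80) → (67.96,121.10) → (75.88,103.18) → (84.27,84.15) → (91.58,66.08) → (96.24,51.06) → (96.67,41.19). Open path.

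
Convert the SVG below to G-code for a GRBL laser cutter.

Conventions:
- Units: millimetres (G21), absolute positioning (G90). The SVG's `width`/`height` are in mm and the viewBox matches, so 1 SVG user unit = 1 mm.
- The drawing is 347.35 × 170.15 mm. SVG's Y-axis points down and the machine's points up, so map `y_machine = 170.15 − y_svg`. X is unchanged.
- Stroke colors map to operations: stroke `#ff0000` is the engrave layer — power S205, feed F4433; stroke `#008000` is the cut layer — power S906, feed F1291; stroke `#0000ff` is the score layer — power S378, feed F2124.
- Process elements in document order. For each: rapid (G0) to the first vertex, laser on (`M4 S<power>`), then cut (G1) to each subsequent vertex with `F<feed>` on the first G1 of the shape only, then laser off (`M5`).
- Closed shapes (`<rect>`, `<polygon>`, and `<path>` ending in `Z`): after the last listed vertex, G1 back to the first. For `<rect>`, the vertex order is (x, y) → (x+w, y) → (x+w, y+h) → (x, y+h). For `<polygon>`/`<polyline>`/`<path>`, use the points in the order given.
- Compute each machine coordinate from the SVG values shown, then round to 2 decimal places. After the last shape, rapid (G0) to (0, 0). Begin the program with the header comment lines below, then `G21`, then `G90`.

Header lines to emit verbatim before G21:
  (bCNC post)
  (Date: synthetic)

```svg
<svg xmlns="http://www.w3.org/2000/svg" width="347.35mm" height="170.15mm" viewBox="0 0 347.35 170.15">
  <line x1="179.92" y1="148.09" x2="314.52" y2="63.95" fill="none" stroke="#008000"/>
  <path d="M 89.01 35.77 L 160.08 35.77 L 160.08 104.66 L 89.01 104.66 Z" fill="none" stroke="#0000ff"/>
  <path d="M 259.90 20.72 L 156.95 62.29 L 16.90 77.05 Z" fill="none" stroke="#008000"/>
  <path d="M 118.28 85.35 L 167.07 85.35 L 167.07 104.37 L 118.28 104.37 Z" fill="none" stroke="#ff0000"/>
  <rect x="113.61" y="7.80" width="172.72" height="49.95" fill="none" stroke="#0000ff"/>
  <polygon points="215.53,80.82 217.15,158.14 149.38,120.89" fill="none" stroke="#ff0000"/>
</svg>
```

Since the viewBox matches the mm dimensions, user units are millimetres directly. The only transform is the Y-flip y_m = 170.15 − y_svg.

Shape 1 is a line segment drawn with `<line>`. Its stroke #008000 means cut at S906, F1291. After flipping Y the toolpath is (179.92,22.06) → (314.52,106.20).

Shape 2 is a rectangle drawn with `<path>`. Its stroke #0000ff means score at S378, F2124. After flipping Y the toolpath is (89.01,134.38) → (160.08,134.38) → (160.08,65.49) → (89.01,65.49) → (89.01,134.38), returning to the start.

Shape 3 is a closed polygon drawn with `<path>`. Its stroke #008000 means cut at S906, F1291. After flipping Y the toolpath is (259.90,149.43) → (156.95,107.86) → (16.90,93.10) → (259.90,149.43), returning to the start.

Shape 4 is a rectangle drawn with `<path>`. Its stroke #ff0000 means engrave at S205, F4433. After flipping Y the toolpath is (118.28,84.80) → (167.07,84.80) → (167.07,65.78) → (118.28,65.78) → (118.28,84.80), returning to the start.

Shape 5 is a rectangle drawn with `<rect>`. Its stroke #0000ff means score at S378, F2124. After flipping Y the toolpath is (113.61,162.35) → (286.33,162.35) → (286.33,112.40) → (113.61,112.40) → (113.61,162.35), returning to the start.

Shape 6 is a regular polygon drawn with `<polygon>`. Its stroke #ff0000 means engrave at S205, F4433. After flipping Y the toolpath is (215.53,89.33) → (217.15,12.01) → (149.38,49.26) → (215.53,89.33), returning to the start.

(bCNC post)
(Date: synthetic)
G21
G90
G0 X179.92 Y22.06
M4 S906
G1 X314.52 Y106.20 F1291
M5
G0 X89.01 Y134.38
M4 S378
G1 X160.08 Y134.38 F2124
G1 X160.08 Y65.49
G1 X89.01 Y65.49
G1 X89.01 Y134.38
M5
G0 X259.90 Y149.43
M4 S906
G1 X156.95 Y107.86 F1291
G1 X16.90 Y93.10
G1 X259.90 Y149.43
M5
G0 X118.28 Y84.80
M4 S205
G1 X167.07 Y84.80 F4433
G1 X167.07 Y65.78
G1 X118.28 Y65.78
G1 X118.28 Y84.80
M5
G0 X113.61 Y162.35
M4 S378
G1 X286.33 Y162.35 F2124
G1 X286.33 Y112.40
G1 X113.61 Y112.40
G1 X113.61 Y162.35
M5
G0 X215.53 Y89.33
M4 S205
G1 X217.15 Y12.01 F4433
G1 X149.38 Y49.26
G1 X215.53 Y89.33
M5
G0 X0.00 Y0.00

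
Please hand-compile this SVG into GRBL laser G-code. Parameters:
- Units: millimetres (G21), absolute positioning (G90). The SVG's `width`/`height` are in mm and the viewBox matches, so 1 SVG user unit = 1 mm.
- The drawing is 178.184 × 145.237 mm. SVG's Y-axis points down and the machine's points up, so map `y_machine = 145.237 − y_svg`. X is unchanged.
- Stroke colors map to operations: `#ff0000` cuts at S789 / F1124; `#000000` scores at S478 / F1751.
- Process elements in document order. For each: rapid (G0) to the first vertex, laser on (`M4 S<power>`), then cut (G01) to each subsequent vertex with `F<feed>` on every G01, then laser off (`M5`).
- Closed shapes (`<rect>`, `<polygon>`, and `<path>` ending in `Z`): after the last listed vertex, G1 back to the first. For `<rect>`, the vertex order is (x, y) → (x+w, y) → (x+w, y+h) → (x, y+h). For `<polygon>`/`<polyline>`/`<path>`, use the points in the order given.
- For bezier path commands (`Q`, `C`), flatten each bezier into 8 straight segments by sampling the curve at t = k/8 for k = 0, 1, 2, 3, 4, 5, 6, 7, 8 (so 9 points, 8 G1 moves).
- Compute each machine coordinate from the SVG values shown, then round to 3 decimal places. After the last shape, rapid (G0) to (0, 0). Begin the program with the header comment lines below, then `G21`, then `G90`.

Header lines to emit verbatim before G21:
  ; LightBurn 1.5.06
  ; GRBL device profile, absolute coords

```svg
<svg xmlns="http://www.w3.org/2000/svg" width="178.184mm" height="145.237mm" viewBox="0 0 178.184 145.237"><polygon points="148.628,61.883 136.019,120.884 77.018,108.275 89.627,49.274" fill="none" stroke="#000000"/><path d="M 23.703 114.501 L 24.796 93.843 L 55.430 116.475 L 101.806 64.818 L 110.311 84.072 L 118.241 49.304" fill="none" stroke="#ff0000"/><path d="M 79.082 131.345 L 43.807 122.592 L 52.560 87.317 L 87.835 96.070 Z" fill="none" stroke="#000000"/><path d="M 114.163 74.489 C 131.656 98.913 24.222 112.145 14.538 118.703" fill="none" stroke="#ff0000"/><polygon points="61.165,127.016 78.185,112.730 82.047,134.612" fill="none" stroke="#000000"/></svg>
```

Since the viewBox matches the mm dimensions, user units are millimetres directly. The only transform is the Y-flip y_m = 145.237 − y_svg.

Shape 1 is a regular polygon drawn with `<polygon>`. Its stroke #000000 means score at S478, F1751. After flipping Y the toolpath is (148.628,83.354) → (136.019,24.353) → (77.018,36.962) → (89.627,95.963) → (148.628,83.354), returning to the start.

Shape 2 is a open polyline drawn with `<path>`. Its stroke #ff0000 means cut at S789, F1124. After flipping Y the toolpath is (23.703,30.736) → (24.796,51.394) → (55.430,28.762) → (101.806,80.419) → (110.311,61.165) → (118.241,95.933).

Shape 3 is a regular polygon drawn with `<path>`. Its stroke #000000 means score at S478, F1751. After flipping Y the toolpath is (79.082,13.892) → (43.807,22.645) → (52.560,57.920) → (87.835,49.167) → (79.082,13.892), returning to the start.

Shape 4 is a cubic bezier drawn with `<path>`. Its stroke #ff0000 means cut at S789, F1124. After flipping Y the toolpath is (114.163,70.748) → (115.302,62.105) → (107.338,54.458) → (92.882,47.754) → (74.542,41.941) → (54.928,36.966) → (36.650,32.774) → (22.317,29.315) → (14.538,26.534).

Shape 5 is a regular polygon drawn with `<polygon>`. Its stroke #000000 means score at S478, F1751. After flipping Y the toolpath is (61.165,18.221) → (78.185,32.507) → (82.047,10.625) → (61.165,18.221), returning to the start.

; LightBurn 1.5.06
; GRBL device profile, absolute coords
G21
G90
G0 X148.628 Y83.354
M4 S478
G01 X136.019 Y24.353 F1751
G01 X77.018 Y36.962 F1751
G01 X89.627 Y95.963 F1751
G01 X148.628 Y83.354 F1751
M5
G0 X23.703 Y30.736
M4 S789
G01 X24.796 Y51.394 F1124
G01 X55.430 Y28.762 F1124
G01 X101.806 Y80.419 F1124
G01 X110.311 Y61.165 F1124
G01 X118.241 Y95.933 F1124
M5
G0 X79.082 Y13.892
M4 S478
G01 X43.807 Y22.645 F1751
G01 X52.560 Y57.920 F1751
G01 X87.835 Y49.167 F1751
G01 X79.082 Y13.892 F1751
M5
G0 X114.163 Y70.748
M4 S789
G01 X115.302 Y62.105 F1124
G01 X107.338 Y54.458 F1124
G01 X92.882 Y47.754 F1124
G01 X74.542 Y41.941 F1124
G01 X54.928 Y36.966 F1124
G01 X36.650 Y32.774 F1124
G01 X22.317 Y29.315 F1124
G01 X14.538 Y26.534 F1124
M5
G0 X61.165 Y18.221
M4 S478
G01 X78.185 Y32.507 F1751
G01 X82.047 Y10.625 F1751
G01 X61.165 Y18.221 F1751
M5
G0 X0.000 Y0.000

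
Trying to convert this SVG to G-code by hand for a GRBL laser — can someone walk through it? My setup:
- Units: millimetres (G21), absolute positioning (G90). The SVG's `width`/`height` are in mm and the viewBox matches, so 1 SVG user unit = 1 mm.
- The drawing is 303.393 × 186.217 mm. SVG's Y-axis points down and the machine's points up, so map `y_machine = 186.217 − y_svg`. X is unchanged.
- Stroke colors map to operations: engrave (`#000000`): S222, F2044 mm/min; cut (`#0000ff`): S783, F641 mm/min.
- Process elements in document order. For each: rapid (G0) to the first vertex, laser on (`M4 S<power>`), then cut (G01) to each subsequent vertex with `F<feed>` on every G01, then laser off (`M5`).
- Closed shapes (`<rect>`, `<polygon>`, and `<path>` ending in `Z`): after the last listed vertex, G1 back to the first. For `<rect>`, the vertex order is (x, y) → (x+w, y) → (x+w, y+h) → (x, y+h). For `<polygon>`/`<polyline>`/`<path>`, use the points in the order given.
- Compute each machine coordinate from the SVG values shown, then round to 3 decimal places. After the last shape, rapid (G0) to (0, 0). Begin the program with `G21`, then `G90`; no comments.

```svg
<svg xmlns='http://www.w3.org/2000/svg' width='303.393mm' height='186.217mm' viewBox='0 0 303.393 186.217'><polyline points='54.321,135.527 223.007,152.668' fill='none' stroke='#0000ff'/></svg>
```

1 u = 1 mm; y_m = 186.217 − y.

[1] `<polyline>` line segment, #0000ff→cut S783 F641: (54.321,50.690) → (223.007,33.549)

G21
G90
G0 X54.321 Y50.690
M4 S783
G01 X223.007 Y33.549 F641
M5
G0 X0.000 Y0.000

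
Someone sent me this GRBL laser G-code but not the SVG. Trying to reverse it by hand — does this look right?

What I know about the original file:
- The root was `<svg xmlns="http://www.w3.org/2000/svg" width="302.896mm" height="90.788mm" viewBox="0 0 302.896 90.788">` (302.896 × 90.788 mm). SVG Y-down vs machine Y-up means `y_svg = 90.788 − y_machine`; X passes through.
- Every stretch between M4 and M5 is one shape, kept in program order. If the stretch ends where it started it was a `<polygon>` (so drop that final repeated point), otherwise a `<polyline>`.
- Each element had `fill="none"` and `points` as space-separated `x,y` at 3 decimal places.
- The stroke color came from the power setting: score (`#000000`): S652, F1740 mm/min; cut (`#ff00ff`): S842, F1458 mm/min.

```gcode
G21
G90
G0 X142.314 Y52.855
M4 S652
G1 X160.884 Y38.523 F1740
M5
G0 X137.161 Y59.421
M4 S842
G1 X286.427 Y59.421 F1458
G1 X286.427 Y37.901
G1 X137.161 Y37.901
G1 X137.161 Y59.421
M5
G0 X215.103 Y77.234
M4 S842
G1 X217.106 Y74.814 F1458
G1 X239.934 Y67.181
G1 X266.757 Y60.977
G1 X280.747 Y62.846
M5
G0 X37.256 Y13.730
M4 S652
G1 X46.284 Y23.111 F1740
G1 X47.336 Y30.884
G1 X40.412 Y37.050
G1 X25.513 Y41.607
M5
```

Each laser-on run becomes one SVG element. Flip Y back into SVG space with y_svg = 90.788 − y_machine.

Run 1: the run's S652 means `#000000` (score). The run is open, so emit a `<polyline>` with points (Y-flipped): 142.314,37.933 160.884,52.265.

Run 2: the run's S842 means `#ff00ff` (cut). The run returns to its start, so emit a `<polygon>` with points (Y-flipped): 137.161,31.367 286.427,31.367 286.427,52.887 137.161,52.887.

Run 3: the run's S842 means `#ff00ff` (cut). The run is open, so emit a `<polyline>` with points (Y-flipped): 215.103,13.554 217.106,15.974 239.934,23.607 266.757,29.811 280.747,27.942.

Run 4: power S652 maps to stroke `#000000` (score). The run is open, so emit a `<polyline>` with points (Y-flipped): 37.256,77.058 46.284,67.677 47.336,59.904 40.412,53.738 25.513,49.181.

<svg xmlns="http://www.w3.org/2000/svg" width="302.896mm" height="90.788mm" viewBox="0 0 302.896 90.788">
  <polyline points="142.314,37.933 160.884,52.265" fill="none" stroke="#000000"/>
  <polygon points="137.161,31.367 286.427,31.367 286.427,52.887 137.161,52.887" fill="none" stroke="#ff00ff"/>
  <polyline points="215.103,13.554 217.106,15.974 239.934,23.607 266.757,29.811 280.747,27.942" fill="none" stroke="#ff00ff"/>
  <polyline points="37.256,77.058 46.284,67.677 47.336,59.904 40.412,53.738 25.513,49.181" fill="none" stroke="#000000"/>
</svg>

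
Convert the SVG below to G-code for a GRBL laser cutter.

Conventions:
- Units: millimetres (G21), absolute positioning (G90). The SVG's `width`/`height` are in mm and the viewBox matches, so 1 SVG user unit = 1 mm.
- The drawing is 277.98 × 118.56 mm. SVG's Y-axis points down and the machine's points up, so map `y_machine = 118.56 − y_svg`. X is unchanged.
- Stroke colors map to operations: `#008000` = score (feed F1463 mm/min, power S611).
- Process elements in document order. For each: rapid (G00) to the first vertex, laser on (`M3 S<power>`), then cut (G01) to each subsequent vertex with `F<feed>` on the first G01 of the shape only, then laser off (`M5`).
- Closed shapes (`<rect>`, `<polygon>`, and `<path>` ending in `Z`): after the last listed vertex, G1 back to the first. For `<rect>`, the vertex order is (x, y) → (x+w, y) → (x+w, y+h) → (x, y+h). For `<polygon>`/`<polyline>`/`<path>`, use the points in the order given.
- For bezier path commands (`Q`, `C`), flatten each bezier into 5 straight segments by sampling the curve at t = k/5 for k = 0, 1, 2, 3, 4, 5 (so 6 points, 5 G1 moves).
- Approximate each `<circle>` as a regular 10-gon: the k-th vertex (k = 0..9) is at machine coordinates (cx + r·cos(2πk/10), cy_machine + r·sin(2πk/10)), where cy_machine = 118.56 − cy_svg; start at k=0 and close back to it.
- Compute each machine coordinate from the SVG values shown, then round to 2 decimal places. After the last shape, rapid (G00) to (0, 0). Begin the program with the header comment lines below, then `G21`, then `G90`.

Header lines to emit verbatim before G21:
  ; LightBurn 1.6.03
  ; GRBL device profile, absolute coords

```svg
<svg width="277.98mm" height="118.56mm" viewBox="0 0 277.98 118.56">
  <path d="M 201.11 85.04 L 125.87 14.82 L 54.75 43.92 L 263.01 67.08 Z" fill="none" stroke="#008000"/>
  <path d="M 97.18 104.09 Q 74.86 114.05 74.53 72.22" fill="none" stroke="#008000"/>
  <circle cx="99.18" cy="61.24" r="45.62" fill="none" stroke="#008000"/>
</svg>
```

; LightBurn 1.6.03
; GRBL device profile, absolute coords
G21
G90
G00 X201.11 Y33.52
M3 S611
G01 X125.87 Y103.74 F1463
G01 X54.75 Y74.64
G01 X263.01 Y51.48
G01 X201.11 Y33.52
M5
G00 X97.18 Y14.47
M3 S611
G01 X89.13 Y12.56 F1463
G01 X82.84 Y14.79
G01 X78.31 Y21.16
G01 X75.54 Y31.68
G01 X74.53 Y46.34
M5
G00 X144.80 Y57.32
M3 S611
G01 X136.09 Y84.13 F1463
G01 X113.28 Y100.71
G01 X85.08 Y100.71
G01 X62.27 Y84.13
G01 X53.56 Y57.32
G01 X62.27 Y30.51
G01 X85.08 Y13.93
G01 X113.28 Y13.93
G01 X136.09 Y30.51
G01 X144.80 Y57.32
M5
G00 X0.00 Y0.00

Since the viewBox matches the mm dimensions, user units are millimetres directly. The only transform is the Y-flip y_m = 118.56 − y_svg.

Shape 1 is a closed polygon drawn with `<path>`. Its stroke #008000 means score at S611, F1463. After flipping Y the toolpath is (201.11,33.52) → (125.87,103.74) → (54.75,74.64) → (263.01,51.48) → (201.11,33.52), returning to the start.

Shape 2 is a quadratic bezier drawn with `<path>`. Its stroke #008000 means score at S611, F1463. After flipping Y the toolpath is (97.18,14.47) → (89.13,12.56) → (82.84,14.79) → (78.31,21.16) → (75.54,31.68) → (74.53,46.34).

Shape 3 is a circle drawn with `<circle>`. Its stroke #008000 means score at S611, F1463. After flipping Y the toolpath is (144.80,57.32) → (136.09,84.13) → (113.28,100.71) → (85.08,100.71) → (62.27,84.13) → (53.56,57.32) → (62.27,30.51) → (85.08,13.93) → (113.28,13.93) → (136.09,30.51) → (144.80,57.32), returning to the start.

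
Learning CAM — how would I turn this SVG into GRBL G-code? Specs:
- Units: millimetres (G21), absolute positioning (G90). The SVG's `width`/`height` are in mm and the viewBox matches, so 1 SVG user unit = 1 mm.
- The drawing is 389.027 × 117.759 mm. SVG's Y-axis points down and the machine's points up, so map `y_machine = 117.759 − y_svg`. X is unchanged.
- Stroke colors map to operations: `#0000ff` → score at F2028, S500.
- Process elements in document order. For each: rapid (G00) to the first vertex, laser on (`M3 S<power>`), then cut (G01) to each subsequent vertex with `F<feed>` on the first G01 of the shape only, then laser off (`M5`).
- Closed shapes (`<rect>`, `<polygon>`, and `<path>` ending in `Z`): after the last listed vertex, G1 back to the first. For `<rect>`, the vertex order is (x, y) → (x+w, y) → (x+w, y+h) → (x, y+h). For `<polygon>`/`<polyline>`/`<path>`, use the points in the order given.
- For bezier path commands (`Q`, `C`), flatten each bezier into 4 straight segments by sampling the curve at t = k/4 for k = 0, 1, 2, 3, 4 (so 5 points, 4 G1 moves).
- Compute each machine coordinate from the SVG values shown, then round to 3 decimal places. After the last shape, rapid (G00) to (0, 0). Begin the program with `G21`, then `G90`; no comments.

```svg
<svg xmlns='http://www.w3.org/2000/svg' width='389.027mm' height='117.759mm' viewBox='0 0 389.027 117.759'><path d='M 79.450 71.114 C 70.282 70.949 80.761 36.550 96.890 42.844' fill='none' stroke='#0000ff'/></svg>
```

viewBox `0 0 389.027 117.759` with mm width/height → 1 unit = 1 mm. Flip: y_m = 117.759 − y_svg.

**Shape 1** — `<path>` cubic bezier, stroke `#0000ff` → score (S500, F2028). Control points (SVG): P0=(79.450,71.114), P1=(70.282,70.949), P2=(80.761,36.550), P3=(96.890,42.844); sampled at t=k/4. Machine vertices: (79.450,46.645) → (76.039,52.017) → (78.684,63.202) → (86.071,73.176) → (96.890,74.915). Open path.

G21
G90
G00 X79.450 Y46.645
M3 S500
G01 X76.039 Y52.017 F2028
G01 X78.684 Y63.202
G01 X86.071 Y73.176
G01 X96.890 Y74.915
M5
G00 X0.000 Y0.000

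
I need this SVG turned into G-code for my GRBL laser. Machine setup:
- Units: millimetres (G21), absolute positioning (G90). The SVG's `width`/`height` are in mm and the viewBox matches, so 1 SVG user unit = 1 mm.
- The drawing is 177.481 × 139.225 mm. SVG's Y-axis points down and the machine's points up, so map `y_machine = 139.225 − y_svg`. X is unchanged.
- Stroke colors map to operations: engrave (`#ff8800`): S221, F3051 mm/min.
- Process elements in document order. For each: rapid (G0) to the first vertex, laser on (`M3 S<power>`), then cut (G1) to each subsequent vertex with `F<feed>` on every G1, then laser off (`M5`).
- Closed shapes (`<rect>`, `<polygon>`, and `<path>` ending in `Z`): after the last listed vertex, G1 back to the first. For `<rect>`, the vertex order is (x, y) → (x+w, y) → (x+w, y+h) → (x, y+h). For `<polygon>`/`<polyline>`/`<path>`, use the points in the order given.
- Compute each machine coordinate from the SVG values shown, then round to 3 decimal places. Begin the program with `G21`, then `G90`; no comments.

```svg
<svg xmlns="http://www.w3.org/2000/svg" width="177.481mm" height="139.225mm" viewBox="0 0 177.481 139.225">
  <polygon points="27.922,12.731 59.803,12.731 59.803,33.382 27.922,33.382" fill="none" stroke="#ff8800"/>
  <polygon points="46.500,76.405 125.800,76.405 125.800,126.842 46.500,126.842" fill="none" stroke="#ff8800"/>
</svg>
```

G21
G90
G0 X27.922 Y126.494
M3 S221
G1 X59.803 Y126.494 F3051
G1 X59.803 Y105.843 F3051
G1 X27.922 Y105.843 F3051
G1 X27.922 Y126.494 F3051
M5
G0 X46.500 Y62.820
M3 S221
G1 X125.800 Y62.820 F3051
G1 X125.800 Y12.383 F3051
G1 X46.500 Y12.383 F3051
G1 X46.500 Y62.820 F3051
M5

1 u = 1 mm; y_m = 139.225 − y.

[1] `<polygon>` rectangle, #ff8800→engrave S221 F3051: (27.922,126.494) → (59.803,126.494) → (59.803,105.843) → (27.922,105.843) → (27.922,126.494) (closed)

[2] `<polygon>` rectangle, #ff8800→engrave S221 F3051: (46.500,62.820) → (125.800,62.820) → (125.800,12.383) → (46.500,12.383) → (46.500,62.820) (closed)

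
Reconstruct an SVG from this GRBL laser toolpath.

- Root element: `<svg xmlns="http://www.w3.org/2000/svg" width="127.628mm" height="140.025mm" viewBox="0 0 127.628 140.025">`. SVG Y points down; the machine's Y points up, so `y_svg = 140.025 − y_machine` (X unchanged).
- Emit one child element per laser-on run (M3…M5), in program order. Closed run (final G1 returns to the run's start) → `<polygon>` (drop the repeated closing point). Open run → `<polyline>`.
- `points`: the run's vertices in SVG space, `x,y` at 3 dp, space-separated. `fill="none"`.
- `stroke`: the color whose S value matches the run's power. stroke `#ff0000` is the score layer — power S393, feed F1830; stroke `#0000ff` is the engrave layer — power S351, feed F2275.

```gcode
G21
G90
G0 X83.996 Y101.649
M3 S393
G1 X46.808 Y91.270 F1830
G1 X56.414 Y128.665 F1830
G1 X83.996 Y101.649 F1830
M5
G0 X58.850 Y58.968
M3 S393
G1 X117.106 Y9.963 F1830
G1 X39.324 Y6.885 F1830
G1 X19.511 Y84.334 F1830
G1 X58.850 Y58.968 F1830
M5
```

Machine Y-up, SVG Y-down with viewBox height 140.025, so y_svg = 140.025 − y_machine; X carries over. Every run uses S393, so all elements get stroke `#ff0000` (score).

Run 1: The run returns to its start, so emit a `<polygon>` with points (Y-flipped): 83.996,38.376 46.808,48.755 56.414,11.360.

Run 2: The run returns to its start, so emit a `<polygon>` with points (Y-flipped): 58.850,81.057 117.106,130.062 39.324,133.140 19.511,55.691.

<svg xmlns="http://www.w3.org/2000/svg" width="127.628mm" height="140.025mm" viewBox="0 0 127.628 140.025">
  <polygon points="83.996,38.376 46.808,48.755 56.414,11.360" fill="none" stroke="#ff0000"/>
  <polygon points="58.850,81.057 117.106,130.062 39.324,133.140 19.511,55.691" fill="none" stroke="#ff0000"/>
</svg>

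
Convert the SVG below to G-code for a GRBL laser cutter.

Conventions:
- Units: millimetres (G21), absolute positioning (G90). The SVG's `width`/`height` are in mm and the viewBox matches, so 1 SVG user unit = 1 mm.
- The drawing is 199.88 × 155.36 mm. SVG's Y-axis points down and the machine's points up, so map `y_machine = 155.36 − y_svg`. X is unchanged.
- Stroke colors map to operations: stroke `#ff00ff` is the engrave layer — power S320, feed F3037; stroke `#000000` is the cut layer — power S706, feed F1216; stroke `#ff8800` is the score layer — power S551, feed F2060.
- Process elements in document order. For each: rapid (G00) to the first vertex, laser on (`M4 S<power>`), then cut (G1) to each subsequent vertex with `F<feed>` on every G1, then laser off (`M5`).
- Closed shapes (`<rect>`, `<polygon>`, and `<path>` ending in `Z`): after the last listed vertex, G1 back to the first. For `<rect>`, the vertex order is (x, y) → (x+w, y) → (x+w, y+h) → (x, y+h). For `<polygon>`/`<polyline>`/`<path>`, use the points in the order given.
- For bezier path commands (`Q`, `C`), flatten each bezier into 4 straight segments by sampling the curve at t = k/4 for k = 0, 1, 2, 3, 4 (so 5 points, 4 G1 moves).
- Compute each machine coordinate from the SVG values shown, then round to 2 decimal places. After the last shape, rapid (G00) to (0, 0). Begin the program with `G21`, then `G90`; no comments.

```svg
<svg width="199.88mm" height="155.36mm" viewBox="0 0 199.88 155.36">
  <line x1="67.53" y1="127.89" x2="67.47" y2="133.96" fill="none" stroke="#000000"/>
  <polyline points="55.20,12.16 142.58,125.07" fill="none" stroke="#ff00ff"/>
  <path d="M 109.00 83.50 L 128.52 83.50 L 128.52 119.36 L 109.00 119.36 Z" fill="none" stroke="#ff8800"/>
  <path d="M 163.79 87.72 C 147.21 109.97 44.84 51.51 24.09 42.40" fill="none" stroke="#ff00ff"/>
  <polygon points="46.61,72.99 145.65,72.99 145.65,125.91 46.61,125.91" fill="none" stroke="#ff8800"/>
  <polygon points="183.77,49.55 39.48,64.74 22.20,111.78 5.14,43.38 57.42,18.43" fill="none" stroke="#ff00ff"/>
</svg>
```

1 u = 1 mm; y_m = 155.36 − y.

[1] `<line>` line segment, #000000→cut S706 F1216: (67.53,27.47) → (67.47,21.40)

[2] `<polyline>` line segment, #ff00ff→engrave S320 F3037: (55.20,143.20) → (142.58,30.29)

[3] `<path>` rectangle, #ff8800→score S551 F2060: (109.00,71.86) → (128.52,71.86) → (128.52,36.00) → (109.00,36.00) → (109.00,71.86) (closed)

[4] `<path>` cubic bezier, #ff00ff→engrave S320 F3037: (163.79,67.64) → (137.89,64.05) → (95.50,78.54) → (52.34,98.91) → (24.09,112.96)

[5] `<polygon>` rectangle, #ff8800→score S551 F2060: (46.61,82.37) → (145.65,82.37) → (145.65,29.45) → (46.61,29.45) → (46.61,82.37) (closed)

[6] `<polygon>` closed polygon, #ff00ff→engrave S320 F3037: (183.77,105.81) → (39.48,90.62) → (22.20,43.58) → (5.14,111.98) → (57.42,136.93) → (183.77,105.81) (closed)

G21
G90
G00 X67.53 Y27.47
M4 S706
G1 X67.47 Y21.40 F1216
M5
G00 X55.20 Y143.20
M4 S320
G1 X142.58 Y30.29 F3037
M5
G00 X109.00 Y71.86
M4 S551
G1 X128.52 Y71.86 F2060
G1 X128.52 Y36.00 F2060
G1 X109.00 Y36.00 F2060
G1 X109.00 Y71.86 F2060
M5
G00 X163.79 Y67.64
M4 S320
G1 X137.89 Y64.05 F3037
G1 X95.50 Y78.54 F3037
G1 X52.34 Y98.91 F3037
G1 X24.09 Y112.96 F3037
M5
G00 X46.61 Y82.37
M4 S551
G1 X145.65 Y82.37 F2060
G1 X145.65 Y29.45 F2060
G1 X46.61 Y29.45 F2060
G1 X46.61 Y82.37 F2060
M5
G00 X183.77 Y105.81
M4 S320
G1 X39.48 Y90.62 F3037
G1 X22.20 Y43.58 F3037
G1 X5.14 Y111.98 F3037
G1 X57.42 Y136.93 F3037
G1 X183.77 Y105.81 F3037
M5
G00 X0.00 Y0.00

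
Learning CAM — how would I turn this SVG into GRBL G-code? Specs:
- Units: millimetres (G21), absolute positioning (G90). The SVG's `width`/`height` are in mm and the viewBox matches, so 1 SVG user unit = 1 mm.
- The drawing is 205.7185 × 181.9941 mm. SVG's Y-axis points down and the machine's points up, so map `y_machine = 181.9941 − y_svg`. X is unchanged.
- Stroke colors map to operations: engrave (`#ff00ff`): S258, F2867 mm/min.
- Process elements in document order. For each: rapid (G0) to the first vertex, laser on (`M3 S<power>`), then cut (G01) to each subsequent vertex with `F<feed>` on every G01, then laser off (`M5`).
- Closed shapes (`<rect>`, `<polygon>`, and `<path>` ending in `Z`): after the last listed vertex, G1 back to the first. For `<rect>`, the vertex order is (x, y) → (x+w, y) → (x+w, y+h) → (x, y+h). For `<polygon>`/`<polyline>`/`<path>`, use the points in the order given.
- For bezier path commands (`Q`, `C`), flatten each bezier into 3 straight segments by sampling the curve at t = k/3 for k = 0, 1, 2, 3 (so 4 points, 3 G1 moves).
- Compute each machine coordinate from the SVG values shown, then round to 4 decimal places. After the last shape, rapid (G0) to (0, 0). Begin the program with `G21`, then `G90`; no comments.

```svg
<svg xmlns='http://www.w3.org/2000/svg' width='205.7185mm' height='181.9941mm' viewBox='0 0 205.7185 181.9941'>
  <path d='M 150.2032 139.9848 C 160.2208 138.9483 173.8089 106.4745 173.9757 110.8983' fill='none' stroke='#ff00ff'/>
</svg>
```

1 u = 1 mm; y_m = 181.9941 − y.

[1] `<path>` cubic bezier, #ff00ff→engrave S258 F2867: (150.2032,42.0093) → (160.7816,50.9940) → (169.9645,65.7513) → (173.9757,71.0958)

G21
G90
G0 X150.2032 Y42.0093
M3 S258
G01 X160.7816 Y50.9940 F2867
G01 X169.9645 Y65.7513 F2867
G01 X173.9757 Y71.0958 F2867
M5
G0 X0.0000 Y0.0000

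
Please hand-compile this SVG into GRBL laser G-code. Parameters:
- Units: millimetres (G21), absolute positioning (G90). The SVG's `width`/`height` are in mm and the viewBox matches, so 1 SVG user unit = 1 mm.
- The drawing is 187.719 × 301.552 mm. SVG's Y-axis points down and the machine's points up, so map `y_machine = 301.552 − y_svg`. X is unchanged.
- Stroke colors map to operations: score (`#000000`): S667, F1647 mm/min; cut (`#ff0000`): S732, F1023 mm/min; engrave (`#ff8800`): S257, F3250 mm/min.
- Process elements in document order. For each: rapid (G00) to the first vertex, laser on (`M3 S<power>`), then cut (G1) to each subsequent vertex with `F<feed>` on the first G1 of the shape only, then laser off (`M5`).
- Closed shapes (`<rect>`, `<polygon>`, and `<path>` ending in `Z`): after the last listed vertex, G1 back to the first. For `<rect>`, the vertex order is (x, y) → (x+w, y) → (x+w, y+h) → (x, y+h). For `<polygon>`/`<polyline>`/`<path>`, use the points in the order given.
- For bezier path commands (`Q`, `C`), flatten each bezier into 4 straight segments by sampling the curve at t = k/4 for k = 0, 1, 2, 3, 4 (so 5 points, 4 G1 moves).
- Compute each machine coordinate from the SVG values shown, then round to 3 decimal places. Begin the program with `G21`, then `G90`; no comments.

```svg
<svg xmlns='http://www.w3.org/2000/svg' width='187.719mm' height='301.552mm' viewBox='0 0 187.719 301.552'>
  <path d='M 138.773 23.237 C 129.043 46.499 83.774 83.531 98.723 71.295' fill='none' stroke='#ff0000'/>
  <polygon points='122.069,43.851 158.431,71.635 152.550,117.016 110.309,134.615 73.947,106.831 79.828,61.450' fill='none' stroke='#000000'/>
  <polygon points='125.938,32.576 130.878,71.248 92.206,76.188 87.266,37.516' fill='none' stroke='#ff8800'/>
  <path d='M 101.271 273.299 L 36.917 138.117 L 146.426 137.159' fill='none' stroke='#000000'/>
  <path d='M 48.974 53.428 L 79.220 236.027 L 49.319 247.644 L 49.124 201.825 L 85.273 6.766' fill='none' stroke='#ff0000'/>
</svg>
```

G21
G90
G00 X138.773 Y278.315
M3 S732
G1 X126.308 Y259.272 F1023
G1 X109.493 Y240.974
G1 X97.306 Y229.333
G1 X98.723 Y230.257
M5
G00 X122.069 Y257.701
M3 S667
G1 X158.431 Y229.917 F1647
G1 X152.550 Y184.536
G1 X110.309 Y166.937
G1 X73.947 Y194.721
G1 X79.828 Y240.102
G1 X122.069 Y257.701
M5
G00 X125.938 Y268.976
M3 S257
G1 X130.878 Y230.304 F3250
G1 X92.206 Y225.364
G1 X87.266 Y264.036
G1 X125.938 Y268.976
M5
G00 X101.271 Y28.253
M3 S667
G1 X36.917 Y163.435 F1647
G1 X146.426 Y164.393
M5
G00 X48.974 Y248.124
M3 S732
G1 X79.220 Y65.525 F1023
G1 X49.319 Y53.908
G1 X49.124 Y99.727
G1 X85.273 Y294.786
M5

Since the viewBox matches the mm dimensions, user units are millimetres directly. The only transform is the Y-flip y_m = 301.552 − y_svg.

Shape 1 is a cubic bezier drawn with `<path>`. Its stroke #ff0000 means cut at S732, F1023. After flipping Y the toolpath is (138.773,278.315) → (126.308,259.272) → (109.493,240.974) → (97.306,229.333) → (98.723,230.257).

Shape 2 is a regular polygon drawn with `<polygon>`. Its stroke #000000 means score at S667, F1647. After flipping Y the toolpath is (122.069,257.701) → (158.431,229.917) → (152.550,184.536) → (110.309,166.937) → (73.947,194.721) → (79.828,240.102) → (122.069,257.701), returning to the start.

Shape 3 is a regular polygon drawn with `<polygon>`. Its stroke #ff8800 means engrave at S257, F3250. After flipping Y the toolpath is (125.938,268.976) → (130.878,230.304) → (92.206,225.364) → (87.266,264.036) → (125.938,268.976), returning to the start.

Shape 4 is a open polyline drawn with `<path>`. Its stroke #000000 means score at S667, F1647. After flipping Y the toolpath is (101.271,28.253) → (36.917,163.435) → (146.426,164.393).

Shape 5 is a open polyline drawn with `<path>`. Its stroke #ff0000 means cut at S732, F1023. After flipping Y the toolpath is (48.974,248.124) → (79.220,65.525) → (49.319,53.908) → (49.124,99.727) → (85.273,294.786).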